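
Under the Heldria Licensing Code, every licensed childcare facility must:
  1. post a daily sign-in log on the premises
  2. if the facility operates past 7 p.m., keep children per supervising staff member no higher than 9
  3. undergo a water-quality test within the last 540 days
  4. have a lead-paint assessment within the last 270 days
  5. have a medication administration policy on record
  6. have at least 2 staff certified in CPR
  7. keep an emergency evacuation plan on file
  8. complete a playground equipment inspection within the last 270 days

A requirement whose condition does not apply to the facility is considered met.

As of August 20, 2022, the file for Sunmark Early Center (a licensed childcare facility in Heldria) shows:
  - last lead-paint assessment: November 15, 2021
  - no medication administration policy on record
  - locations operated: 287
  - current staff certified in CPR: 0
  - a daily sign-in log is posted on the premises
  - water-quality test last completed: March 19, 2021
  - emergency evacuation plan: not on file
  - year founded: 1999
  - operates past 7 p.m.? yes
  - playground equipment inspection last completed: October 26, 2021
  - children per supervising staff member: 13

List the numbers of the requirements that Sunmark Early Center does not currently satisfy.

2, 4, 5, 6, 7, 8

1. daily sign-in log present → met
2. condition 'operates past 7 p.m.' holds; children per supervising staff member 13 > 9 → not met
3. water-quality test 519 days ago vs limit 540 → met
4. lead-paint assessment 278 days ago vs limit 270 → not met
5. medication administration policy absent → not met
6. staff certified in CPR 0 < 2 → not met
7. emergency evacuation plan absent → not met
8. playground equipment inspection 298 days ago vs limit 270 → not met
Not met: 2, 4, 5, 6, 7, 8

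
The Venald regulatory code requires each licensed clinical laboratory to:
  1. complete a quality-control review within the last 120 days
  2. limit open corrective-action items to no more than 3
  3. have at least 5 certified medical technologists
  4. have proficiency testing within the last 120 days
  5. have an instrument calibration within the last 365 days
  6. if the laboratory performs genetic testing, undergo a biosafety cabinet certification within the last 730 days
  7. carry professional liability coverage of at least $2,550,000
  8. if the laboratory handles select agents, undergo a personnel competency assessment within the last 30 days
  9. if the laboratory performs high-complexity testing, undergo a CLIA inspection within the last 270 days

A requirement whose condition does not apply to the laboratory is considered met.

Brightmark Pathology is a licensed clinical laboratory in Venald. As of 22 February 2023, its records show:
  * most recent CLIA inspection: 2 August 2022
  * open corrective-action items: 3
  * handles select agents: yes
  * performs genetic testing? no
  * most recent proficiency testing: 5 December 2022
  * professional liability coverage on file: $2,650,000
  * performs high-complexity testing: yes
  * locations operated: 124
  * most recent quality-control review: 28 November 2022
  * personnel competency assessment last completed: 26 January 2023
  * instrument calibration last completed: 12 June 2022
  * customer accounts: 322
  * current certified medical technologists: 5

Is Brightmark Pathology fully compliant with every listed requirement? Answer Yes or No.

Yes

1. quality-control review 86 days ago vs limit 120 → met
2. open corrective-action items 3 ≤ 3 → met
3. certified medical technologists 5 ≥ 5 → met
4. proficiency testing 79 days ago vs limit 120 → met
5. instrument calibration 255 days ago vs limit 365 → met
6. condition 'performs genetic testing' does not hold → requirement n/a → met
7. professional liability coverage $2,650,000 ≥ $2,550,000 → met
8. condition 'handles select agents' holds; personnel competency assessment 27 days ago vs limit 30 → met
9. condition 'performs high-complexity testing' holds; CLIA inspection 204 days ago vs limit 270 → met
All met.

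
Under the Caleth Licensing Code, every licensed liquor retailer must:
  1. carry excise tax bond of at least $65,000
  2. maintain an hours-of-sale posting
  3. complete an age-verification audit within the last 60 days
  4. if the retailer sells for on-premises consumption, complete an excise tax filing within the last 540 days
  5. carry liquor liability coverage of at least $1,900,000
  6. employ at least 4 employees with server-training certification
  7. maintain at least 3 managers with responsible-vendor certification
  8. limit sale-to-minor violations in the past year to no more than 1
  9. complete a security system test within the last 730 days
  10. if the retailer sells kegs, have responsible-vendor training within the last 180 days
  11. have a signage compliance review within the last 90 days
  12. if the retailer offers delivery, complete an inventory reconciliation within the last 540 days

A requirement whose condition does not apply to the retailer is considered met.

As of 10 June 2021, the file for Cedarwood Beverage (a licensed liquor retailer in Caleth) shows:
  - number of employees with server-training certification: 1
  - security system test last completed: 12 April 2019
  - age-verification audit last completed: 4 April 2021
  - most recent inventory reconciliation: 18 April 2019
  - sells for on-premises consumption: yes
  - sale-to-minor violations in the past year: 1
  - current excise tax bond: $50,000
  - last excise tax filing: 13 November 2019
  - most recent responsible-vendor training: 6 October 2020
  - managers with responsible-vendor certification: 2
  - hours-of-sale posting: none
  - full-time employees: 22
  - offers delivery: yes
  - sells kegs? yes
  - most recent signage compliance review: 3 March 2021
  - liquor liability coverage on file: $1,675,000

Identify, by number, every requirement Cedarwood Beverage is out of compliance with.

1. excise tax bond $50,000 < $65,000 → not met
2. hours-of-sale posting absent → not met
3. age-verification audit 67 days ago vs limit 60 → not met
4. condition 'sells for on-premises consumption' holds; excise tax filing 575 days ago vs limit 540 → not met
5. liquor liability coverage $1,675,000 < $1,900,000 → not met
6. employees with server-training certification 1 < 4 → not met
7. managers with responsible-vendor certification 2 < 3 → not met
8. sale-to-minor violations in the past year 1 ≤ 1 → met
9. security system test 790 days ago vs limit 730 → not met
10. condition 'sells kegs' holds; responsible-vendor training 247 days ago vs limit 180 → not met
11. signage compliance review 99 days ago vs limit 90 → not met
12. condition 'offers delivery' holds; inventory reconciliation 784 days ago vs limit 540 → not met
Not met: 1, 2, 3, 4, 5, 6, 7, 9, 10, 11, 12

1, 2, 3, 4, 5, 6, 7, 9, 10, 11, 12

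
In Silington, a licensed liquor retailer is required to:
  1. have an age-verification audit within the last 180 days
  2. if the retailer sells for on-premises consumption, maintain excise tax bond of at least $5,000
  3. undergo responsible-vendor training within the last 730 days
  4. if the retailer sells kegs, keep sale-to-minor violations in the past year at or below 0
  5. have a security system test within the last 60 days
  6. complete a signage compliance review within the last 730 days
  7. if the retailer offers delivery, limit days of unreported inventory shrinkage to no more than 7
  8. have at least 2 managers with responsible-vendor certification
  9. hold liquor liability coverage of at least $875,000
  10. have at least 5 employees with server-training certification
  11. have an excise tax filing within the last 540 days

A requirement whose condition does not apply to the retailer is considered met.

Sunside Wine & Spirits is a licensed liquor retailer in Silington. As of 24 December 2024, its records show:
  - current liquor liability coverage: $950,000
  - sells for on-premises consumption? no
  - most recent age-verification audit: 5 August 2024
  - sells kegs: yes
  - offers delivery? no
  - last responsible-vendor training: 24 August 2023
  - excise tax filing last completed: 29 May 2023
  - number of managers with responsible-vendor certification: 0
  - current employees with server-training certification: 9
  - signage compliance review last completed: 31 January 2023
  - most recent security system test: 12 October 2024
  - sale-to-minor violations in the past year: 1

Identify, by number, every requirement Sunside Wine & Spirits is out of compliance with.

4, 5, 8, 11

1. age-verification audit 141 days ago vs limit 180 → met
2. condition 'sells for on-premises consumption' does not hold → requirement n/a → met
3. responsible-vendor training 488 days ago vs limit 730 → met
4. condition 'sells kegs' holds; sale-to-minor violations in the past year 1 > 0 → not met
5. security system test 73 days ago vs limit 60 → not met
6. signage compliance review 693 days ago vs limit 730 → met
7. condition 'offers delivery' does not hold → requirement n/a → met
8. managers with responsible-vendor certification 0 < 2 → not met
9. liquor liability coverage $950,000 ≥ $875,000 → met
10. employees with server-training certification 9 ≥ 5 → met
11. excise tax filing 575 days ago vs limit 540 → not met
Not met: 4, 5, 8, 11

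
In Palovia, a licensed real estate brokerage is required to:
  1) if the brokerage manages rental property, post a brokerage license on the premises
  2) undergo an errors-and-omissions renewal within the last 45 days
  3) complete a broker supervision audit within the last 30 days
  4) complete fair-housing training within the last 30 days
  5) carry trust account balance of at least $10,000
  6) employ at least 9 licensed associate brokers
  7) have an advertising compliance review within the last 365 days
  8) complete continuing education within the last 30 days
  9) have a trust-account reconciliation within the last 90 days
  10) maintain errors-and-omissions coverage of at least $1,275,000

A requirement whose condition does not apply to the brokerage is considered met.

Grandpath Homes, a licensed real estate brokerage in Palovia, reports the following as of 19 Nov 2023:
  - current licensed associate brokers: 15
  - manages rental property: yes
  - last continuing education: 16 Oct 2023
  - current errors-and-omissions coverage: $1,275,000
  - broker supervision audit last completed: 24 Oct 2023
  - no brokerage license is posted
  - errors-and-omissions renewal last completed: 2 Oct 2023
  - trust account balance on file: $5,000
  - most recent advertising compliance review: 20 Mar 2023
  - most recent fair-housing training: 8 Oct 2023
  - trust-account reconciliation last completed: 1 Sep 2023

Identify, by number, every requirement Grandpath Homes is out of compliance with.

1. condition 'manages rental property' holds; brokerage license absent → not met
2. errors-and-omissions renewal 48 days ago vs limit 45 → not met
3. broker supervision audit 26 days ago vs limit 30 → met
4. fair-housing training 42 days ago vs limit 30 → not met
5. trust account balance $5,000 < $10,000 → not met
6. licensed associate brokers 15 ≥ 9 → met
7. advertising compliance review 244 days ago vs limit 365 → met
8. continuing education 34 days ago vs limit 30 → not met
9. trust-account reconciliation 79 days ago vs limit 90 → met
10. errors-and-omissions coverage $1,275,000 ≥ $1,275,000 → met
Not met: 1, 2, 4, 5, 8

1, 2, 4, 5, 8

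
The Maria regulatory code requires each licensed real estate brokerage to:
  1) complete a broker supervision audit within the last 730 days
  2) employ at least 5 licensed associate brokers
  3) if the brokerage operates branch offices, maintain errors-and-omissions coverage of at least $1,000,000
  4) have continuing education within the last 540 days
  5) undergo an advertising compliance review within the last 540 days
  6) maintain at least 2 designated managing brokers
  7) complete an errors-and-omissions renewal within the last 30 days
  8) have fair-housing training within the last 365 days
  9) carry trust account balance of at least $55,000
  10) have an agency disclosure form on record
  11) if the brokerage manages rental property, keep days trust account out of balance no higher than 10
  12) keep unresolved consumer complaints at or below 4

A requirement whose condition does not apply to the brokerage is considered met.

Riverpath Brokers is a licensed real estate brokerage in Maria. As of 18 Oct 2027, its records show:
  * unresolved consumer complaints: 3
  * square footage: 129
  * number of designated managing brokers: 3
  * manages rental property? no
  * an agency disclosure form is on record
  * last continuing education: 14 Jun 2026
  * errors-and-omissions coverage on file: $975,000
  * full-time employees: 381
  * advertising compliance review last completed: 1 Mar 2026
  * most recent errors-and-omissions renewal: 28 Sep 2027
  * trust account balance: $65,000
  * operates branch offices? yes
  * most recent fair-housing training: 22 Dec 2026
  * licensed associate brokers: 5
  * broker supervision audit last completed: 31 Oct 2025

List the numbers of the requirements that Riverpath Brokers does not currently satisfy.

1. broker supervision audit 717 days ago vs limit 730 → met
2. licensed associate brokers 5 ≥ 5 → met
3. condition 'operates branch offices' holds; errors-and-omissions coverage $975,000 < $1,000,000 → not met
4. continuing education 491 days ago vs limit 540 → met
5. advertising compliance review 596 days ago vs limit 540 → not met
6. designated managing brokers 3 ≥ 2 → met
7. errors-and-omissions renewal 20 days ago vs limit 30 → met
8. fair-housing training 300 days ago vs limit 365 → met
9. trust account balance $65,000 ≥ $55,000 → met
10. agency disclosure form present → met
11. condition 'manages rental property' does not hold → requirement n/a → met
12. unresolved consumer complaints 3 ≤ 4 → met
Not met: 3, 5

3, 5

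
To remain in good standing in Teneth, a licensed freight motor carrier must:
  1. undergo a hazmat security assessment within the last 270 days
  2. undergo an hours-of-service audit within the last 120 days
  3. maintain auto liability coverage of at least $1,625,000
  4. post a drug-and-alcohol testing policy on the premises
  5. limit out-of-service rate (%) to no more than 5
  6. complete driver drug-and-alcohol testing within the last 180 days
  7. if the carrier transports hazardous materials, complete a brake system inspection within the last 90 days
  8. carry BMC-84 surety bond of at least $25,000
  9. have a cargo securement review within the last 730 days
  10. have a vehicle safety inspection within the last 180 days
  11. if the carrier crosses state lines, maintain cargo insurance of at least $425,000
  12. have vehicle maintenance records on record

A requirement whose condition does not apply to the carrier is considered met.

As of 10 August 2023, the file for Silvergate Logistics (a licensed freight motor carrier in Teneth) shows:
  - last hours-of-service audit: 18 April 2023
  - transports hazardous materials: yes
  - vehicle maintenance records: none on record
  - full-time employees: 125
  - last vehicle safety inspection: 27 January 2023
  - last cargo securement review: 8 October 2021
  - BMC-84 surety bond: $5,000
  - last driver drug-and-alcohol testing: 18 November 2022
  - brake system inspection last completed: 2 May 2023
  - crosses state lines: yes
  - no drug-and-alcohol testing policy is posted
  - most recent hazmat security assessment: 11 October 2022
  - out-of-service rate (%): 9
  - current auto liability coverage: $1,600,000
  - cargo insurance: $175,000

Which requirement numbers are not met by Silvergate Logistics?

1, 3, 4, 5, 6, 7, 8, 10, 11, 12

1. hazmat security assessment 303 days ago vs limit 270 → not met
2. hours-of-service audit 114 days ago vs limit 120 → met
3. auto liability coverage $1,600,000 < $1,625,000 → not met
4. drug-and-alcohol testing policy absent → not met
5. out-of-service rate (%) 9 > 5 → not met
6. driver drug-and-alcohol testing 265 days ago vs limit 180 → not met
7. condition 'transports hazardous materials' holds; brake system inspection 100 days ago vs limit 90 → not met
8. BMC-84 surety bond $5,000 < $25,000 → not met
9. cargo securement review 671 days ago vs limit 730 → met
10. vehicle safety inspection 195 days ago vs limit 180 → not met
11. condition 'crosses state lines' holds; cargo insurance $175,000 < $425,000 → not met
12. vehicle maintenance records absent → not met
Not met: 1, 3, 4, 5, 6, 7, 8, 10, 11, 12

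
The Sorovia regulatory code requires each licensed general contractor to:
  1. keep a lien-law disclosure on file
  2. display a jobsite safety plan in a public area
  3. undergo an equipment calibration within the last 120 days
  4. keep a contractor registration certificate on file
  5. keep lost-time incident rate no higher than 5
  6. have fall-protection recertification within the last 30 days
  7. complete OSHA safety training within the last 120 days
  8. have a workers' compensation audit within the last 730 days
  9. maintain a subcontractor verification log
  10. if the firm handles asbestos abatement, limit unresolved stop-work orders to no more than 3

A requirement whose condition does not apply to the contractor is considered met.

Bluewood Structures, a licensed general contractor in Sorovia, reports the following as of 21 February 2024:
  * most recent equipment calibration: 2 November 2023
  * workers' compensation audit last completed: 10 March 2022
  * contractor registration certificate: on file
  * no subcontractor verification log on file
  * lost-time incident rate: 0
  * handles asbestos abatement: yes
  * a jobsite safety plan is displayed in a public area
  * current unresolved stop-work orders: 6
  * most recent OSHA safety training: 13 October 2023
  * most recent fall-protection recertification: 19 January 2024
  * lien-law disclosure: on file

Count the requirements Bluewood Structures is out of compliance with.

1. lien-law disclosure present → met
2. jobsite safety plan present → met
3. equipment calibration 111 days ago vs limit 120 → met
4. contractor registration certificate present → met
5. lost-time incident rate 0 ≤ 5 → met
6. fall-protection recertification 33 days ago vs limit 30 → not met
7. OSHA safety training 131 days ago vs limit 120 → not met
8. workers' compensation audit 713 days ago vs limit 730 → met
9. subcontractor verification log absent → not met
10. condition 'handles asbestos abatement' holds; unresolved stop-work orders 6 > 3 → not met
Not met: 4 of 10

4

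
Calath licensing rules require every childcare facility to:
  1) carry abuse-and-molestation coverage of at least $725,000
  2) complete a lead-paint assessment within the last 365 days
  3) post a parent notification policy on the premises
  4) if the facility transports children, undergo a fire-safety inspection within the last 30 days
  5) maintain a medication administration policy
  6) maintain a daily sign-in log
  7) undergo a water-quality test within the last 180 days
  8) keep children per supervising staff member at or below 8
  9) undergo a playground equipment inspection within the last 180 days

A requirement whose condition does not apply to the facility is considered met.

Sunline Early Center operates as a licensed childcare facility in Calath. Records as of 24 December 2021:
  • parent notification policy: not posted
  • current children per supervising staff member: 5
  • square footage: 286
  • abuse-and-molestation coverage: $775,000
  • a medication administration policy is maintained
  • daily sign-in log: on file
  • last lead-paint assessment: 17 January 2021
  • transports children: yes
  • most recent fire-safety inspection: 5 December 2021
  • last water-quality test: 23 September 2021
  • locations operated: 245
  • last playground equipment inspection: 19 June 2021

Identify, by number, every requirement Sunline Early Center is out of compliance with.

3, 9

1. abuse-and-molestation coverage $775,000 ≥ $725,000 → met
2. lead-paint assessment 341 days ago vs limit 365 → met
3. parent notification policy absent → not met
4. condition 'transports children' holds; fire-safety inspection 19 days ago vs limit 30 → met
5. medication administration policy present → met
6. daily sign-in log present → met
7. water-quality test 92 days ago vs limit 180 → met
8. children per supervising staff member 5 ≤ 8 → met
9. playground equipment inspection 188 days ago vs limit 180 → not met
Not met: 3, 9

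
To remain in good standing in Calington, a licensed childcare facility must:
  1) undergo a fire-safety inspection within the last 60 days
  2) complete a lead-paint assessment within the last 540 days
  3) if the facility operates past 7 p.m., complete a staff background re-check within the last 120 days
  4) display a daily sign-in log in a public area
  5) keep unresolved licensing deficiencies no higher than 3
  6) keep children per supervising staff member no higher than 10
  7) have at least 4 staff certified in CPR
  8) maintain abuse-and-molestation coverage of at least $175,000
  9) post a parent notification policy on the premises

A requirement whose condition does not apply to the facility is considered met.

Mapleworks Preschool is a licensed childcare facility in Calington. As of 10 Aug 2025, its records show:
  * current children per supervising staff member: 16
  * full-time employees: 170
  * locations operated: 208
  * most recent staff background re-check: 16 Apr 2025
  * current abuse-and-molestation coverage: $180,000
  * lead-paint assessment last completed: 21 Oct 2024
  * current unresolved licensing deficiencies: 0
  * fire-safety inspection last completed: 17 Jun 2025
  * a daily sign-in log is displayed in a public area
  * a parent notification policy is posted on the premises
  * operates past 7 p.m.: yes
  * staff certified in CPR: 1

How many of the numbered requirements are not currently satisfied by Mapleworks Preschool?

1. fire-safety inspection 54 days ago vs limit 60 → met
2. lead-paint assessment 293 days ago vs limit 540 → met
3. condition 'operates past 7 p.m.' holds; staff background re-check 116 days ago vs limit 120 → met
4. daily sign-in log present → met
5. unresolved licensing deficiencies 0 ≤ 3 → met
6. children per supervising staff member 16 > 10 → not met
7. staff certified in CPR 1 < 4 → not met
8. abuse-and-molestation coverage $180,000 ≥ $175,000 → met
9. parent notification policy present → met
Not met: 2 of 9

2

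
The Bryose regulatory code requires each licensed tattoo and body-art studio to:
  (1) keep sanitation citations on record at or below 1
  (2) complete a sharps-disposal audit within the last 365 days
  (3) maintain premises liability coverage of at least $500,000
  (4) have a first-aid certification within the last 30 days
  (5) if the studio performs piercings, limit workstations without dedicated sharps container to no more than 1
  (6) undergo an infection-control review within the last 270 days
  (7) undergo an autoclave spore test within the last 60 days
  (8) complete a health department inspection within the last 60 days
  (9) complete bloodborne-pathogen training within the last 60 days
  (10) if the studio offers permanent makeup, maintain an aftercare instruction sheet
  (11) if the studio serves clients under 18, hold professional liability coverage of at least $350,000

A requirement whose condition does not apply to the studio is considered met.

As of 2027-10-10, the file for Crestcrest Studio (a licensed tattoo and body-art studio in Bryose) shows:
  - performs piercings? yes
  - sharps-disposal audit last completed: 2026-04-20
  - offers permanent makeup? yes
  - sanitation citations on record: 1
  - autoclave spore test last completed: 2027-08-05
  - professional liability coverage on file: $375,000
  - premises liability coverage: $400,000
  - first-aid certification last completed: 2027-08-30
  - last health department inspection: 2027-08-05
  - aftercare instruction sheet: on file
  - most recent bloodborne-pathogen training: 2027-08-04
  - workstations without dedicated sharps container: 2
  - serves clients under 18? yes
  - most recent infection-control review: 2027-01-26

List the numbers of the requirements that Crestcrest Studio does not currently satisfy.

1. sanitation citations on record 1 ≤ 1 → met
2. sharps-disposal audit 538 days ago vs limit 365 → not met
3. premises liability coverage $400,000 < $500,000 → not met
4. first-aid certification 41 days ago vs limit 30 → not met
5. condition 'performs piercings' holds; workstations without dedicated sharps container 2 > 1 → not met
6. infection-control review 257 days ago vs limit 270 → met
7. autoclave spore test 66 days ago vs limit 60 → not met
8. health department inspection 66 days ago vs limit 60 → not met
9. bloodborne-pathogen training 67 days ago vs limit 60 → not met
10. condition 'offers permanent makeup' holds; aftercare instruction sheet present → met
11. condition 'serves clients under 18' holds; professional liability coverage $375,000 ≥ $350,000 → met
Not met: 2, 3, 4, 5, 7, 8, 9

2, 3, 4, 5, 7, 8, 9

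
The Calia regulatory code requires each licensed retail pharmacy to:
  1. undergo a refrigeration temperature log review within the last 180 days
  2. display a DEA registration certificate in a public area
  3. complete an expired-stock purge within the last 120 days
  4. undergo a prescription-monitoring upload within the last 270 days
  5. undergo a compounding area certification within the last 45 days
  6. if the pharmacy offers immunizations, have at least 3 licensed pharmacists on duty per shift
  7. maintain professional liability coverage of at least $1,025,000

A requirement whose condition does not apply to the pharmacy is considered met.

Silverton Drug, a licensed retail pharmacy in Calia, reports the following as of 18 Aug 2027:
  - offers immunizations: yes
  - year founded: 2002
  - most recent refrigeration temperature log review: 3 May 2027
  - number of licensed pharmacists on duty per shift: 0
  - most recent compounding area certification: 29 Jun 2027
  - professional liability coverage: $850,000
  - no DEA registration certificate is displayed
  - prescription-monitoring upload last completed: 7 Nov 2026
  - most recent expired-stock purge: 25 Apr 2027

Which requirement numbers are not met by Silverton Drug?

1. refrigeration temperature log review 107 days ago vs limit 180 → met
2. DEA registration certificate absent → not met
3. expired-stock purge 115 days ago vs limit 120 → met
4. prescription-monitoring upload 284 days ago vs limit 270 → not met
5. compounding area certification 50 days ago vs limit 45 → not met
6. condition 'offers immunizations' holds; licensed pharmacists on duty per shift 0 < 3 → not met
7. professional liability coverage $850,000 < $1,025,000 → not met
Not met: 2, 4, 5, 6, 7

2, 4, 5, 6, 7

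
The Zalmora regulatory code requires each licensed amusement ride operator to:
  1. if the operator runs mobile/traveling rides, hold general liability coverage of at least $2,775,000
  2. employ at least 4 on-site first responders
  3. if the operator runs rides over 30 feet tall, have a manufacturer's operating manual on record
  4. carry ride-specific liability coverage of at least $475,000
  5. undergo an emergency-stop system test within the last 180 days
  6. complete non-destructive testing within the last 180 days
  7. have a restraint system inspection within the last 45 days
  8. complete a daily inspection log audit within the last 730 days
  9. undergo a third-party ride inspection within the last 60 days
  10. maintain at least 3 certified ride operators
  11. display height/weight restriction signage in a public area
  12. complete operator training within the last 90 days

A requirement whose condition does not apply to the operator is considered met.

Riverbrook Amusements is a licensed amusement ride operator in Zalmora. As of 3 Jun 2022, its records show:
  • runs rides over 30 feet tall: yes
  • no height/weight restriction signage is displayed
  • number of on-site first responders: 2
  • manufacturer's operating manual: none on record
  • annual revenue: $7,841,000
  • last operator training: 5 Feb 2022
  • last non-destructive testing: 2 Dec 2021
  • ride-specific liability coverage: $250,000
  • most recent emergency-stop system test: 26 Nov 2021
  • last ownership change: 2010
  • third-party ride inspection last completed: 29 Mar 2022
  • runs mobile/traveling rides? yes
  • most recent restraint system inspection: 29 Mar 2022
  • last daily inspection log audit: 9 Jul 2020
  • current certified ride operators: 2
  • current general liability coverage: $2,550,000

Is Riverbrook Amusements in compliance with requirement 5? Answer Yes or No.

No

5. emergency-stop system test 189 days ago vs limit 180 → not met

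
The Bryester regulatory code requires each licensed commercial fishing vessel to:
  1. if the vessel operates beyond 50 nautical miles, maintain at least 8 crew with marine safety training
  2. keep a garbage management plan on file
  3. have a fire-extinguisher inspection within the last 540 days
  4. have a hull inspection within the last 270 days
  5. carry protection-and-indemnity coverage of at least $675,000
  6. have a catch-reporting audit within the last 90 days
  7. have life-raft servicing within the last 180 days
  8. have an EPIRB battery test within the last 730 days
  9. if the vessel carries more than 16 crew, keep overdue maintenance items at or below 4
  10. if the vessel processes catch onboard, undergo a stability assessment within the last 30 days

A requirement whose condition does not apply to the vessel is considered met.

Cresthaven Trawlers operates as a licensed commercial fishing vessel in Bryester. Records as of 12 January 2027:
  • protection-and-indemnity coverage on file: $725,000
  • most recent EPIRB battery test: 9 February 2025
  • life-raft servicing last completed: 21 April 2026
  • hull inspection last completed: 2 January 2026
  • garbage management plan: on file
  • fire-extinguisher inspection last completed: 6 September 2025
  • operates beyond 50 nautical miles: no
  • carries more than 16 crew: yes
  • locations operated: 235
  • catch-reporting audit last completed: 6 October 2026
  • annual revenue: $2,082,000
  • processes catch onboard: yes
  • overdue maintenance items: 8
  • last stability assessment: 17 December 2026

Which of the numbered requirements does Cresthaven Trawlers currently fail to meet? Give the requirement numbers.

1. condition 'operates beyond 50 nautical miles' does not hold → requirement n/a → met
2. garbage management plan present → met
3. fire-extinguisher inspection 493 days ago vs limit 540 → met
4. hull inspection 375 days ago vs limit 270 → not met
5. protection-and-indemnity coverage $725,000 ≥ $675,000 → met
6. catch-reporting audit 98 days ago vs limit 90 → not met
7. life-raft servicing 266 days ago vs limit 180 → not met
8. EPIRB battery test 702 days ago vs limit 730 → met
9. condition 'carries more than 16 crew' holds; overdue maintenance items 8 > 4 → not met
10. condition 'processes catch onboard' holds; stability assessment 26 days ago vs limit 30 → met
Not met: 4, 6, 7, 9

4, 6, 7, 9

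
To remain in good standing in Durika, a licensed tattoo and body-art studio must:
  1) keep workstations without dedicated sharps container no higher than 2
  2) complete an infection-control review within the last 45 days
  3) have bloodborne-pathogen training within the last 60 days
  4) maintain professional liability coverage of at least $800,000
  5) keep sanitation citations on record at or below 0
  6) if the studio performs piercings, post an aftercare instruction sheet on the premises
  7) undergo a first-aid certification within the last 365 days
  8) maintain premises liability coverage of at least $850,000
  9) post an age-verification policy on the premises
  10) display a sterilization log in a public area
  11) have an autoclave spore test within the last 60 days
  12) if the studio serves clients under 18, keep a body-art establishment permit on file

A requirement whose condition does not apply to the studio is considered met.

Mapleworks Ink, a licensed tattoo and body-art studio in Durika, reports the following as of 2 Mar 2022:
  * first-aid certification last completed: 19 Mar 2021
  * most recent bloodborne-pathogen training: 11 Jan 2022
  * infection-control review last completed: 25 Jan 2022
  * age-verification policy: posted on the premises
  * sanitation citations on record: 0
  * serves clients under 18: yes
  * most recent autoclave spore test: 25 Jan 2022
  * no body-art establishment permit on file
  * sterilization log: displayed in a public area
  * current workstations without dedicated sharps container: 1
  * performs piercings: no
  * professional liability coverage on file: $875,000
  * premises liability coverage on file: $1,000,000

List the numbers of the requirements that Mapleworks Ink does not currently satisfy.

12

1. workstations without dedicated sharps container 1 ≤ 2 → met
2. infection-control review 36 days ago vs limit 45 → met
3. bloodborne-pathogen training 50 days ago vs limit 60 → met
4. professional liability coverage $875,000 ≥ $800,000 → met
5. sanitation citations on record 0 ≤ 0 → met
6. condition 'performs piercings' does not hold → requirement n/a → met
7. first-aid certification 348 days ago vs limit 365 → met
8. premises liability coverage $1,000,000 ≥ $850,000 → met
9. age-verification policy present → met
10. sterilization log present → met
11. autoclave spore test 36 days ago vs limit 60 → met
12. condition 'serves clients under 18' holds; body-art establishment permit absent → not met
Not met: 12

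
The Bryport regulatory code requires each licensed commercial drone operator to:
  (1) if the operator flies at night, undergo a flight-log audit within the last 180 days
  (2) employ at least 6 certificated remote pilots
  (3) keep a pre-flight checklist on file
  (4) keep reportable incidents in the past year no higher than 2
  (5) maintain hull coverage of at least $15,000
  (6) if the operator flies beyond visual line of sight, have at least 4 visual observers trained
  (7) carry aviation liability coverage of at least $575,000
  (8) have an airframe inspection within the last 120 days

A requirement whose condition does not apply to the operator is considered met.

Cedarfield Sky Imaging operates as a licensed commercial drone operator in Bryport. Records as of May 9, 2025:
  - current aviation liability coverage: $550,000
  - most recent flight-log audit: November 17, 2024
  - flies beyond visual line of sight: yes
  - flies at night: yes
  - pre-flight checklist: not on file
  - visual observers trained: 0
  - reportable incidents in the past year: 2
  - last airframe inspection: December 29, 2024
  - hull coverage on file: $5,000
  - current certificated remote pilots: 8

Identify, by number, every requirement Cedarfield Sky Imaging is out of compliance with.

3, 5, 6, 7, 8

1. condition 'flies at night' holds; flight-log audit 173 days ago vs limit 180 → met
2. certificated remote pilots 8 ≥ 6 → met
3. pre-flight checklist absent → not met
4. reportable incidents in the past year 2 ≤ 2 → met
5. hull coverage $5,000 < $15,000 → not met
6. condition 'flies beyond visual line of sight' holds; visual observers trained 0 < 4 → not met
7. aviation liability coverage $550,000 < $575,000 → not met
8. airframe inspection 131 days ago vs limit 120 → not met
Not met: 3, 5, 6, 7, 8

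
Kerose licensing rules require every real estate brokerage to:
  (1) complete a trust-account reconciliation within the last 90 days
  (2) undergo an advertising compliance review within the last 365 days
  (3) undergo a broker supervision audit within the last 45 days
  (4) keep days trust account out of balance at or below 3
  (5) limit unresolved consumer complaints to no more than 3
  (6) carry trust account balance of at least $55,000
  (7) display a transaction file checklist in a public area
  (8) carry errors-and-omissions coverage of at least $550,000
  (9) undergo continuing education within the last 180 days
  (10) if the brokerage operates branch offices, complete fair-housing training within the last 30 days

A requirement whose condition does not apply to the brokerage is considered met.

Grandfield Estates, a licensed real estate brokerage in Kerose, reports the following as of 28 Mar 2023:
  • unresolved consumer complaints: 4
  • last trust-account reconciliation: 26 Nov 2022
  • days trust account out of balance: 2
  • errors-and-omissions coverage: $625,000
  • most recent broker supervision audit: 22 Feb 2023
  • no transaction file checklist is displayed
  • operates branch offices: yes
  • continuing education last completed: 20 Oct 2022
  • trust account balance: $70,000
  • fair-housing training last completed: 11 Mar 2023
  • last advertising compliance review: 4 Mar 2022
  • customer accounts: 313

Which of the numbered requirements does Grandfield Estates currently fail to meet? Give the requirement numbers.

1. trust-account reconciliation 122 days ago vs limit 90 → not met
2. advertising compliance review 389 days ago vs limit 365 → not met
3. broker supervision audit 34 days ago vs limit 45 → met
4. days trust account out of balance 2 ≤ 3 → met
5. unresolved consumer complaints 4 > 3 → not met
6. trust account balance $70,000 ≥ $55,000 → met
7. transaction file checklist absent → not met
8. errors-and-omissions coverage $625,000 ≥ $550,000 → met
9. continuing education 159 days ago vs limit 180 → met
10. condition 'operates branch offices' holds; fair-housing training 17 days ago vs limit 30 → met
Not met: 1, 2, 5, 7

1, 2, 5, 7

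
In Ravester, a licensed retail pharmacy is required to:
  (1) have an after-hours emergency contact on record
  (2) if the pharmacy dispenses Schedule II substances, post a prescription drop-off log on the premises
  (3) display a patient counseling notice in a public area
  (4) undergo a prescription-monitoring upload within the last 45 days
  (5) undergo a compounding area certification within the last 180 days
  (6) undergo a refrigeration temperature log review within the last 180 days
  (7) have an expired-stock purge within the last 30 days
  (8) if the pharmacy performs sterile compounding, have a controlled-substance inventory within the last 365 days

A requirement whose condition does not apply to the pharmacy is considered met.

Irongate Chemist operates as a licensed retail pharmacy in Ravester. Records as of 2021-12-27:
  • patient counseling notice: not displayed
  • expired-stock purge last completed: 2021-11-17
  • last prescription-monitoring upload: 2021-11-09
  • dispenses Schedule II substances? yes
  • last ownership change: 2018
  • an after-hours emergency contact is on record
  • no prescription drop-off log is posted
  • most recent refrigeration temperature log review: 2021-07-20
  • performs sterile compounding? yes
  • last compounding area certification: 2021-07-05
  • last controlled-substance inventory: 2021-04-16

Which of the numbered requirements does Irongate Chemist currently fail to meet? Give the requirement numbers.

2, 3, 4, 7

1. after-hours emergency contact present → met
2. condition 'dispenses Schedule II substances' holds; prescription drop-off log absent → not met
3. patient counseling notice absent → not met
4. prescription-monitoring upload 48 days ago vs limit 45 → not met
5. compounding area certification 175 days ago vs limit 180 → met
6. refrigeration temperature log review 160 days ago vs limit 180 → met
7. expired-stock purge 40 days ago vs limit 30 → not met
8. condition 'performs sterile compounding' holds; controlled-substance inventory 255 days ago vs limit 365 → met
Not met: 2, 3, 4, 7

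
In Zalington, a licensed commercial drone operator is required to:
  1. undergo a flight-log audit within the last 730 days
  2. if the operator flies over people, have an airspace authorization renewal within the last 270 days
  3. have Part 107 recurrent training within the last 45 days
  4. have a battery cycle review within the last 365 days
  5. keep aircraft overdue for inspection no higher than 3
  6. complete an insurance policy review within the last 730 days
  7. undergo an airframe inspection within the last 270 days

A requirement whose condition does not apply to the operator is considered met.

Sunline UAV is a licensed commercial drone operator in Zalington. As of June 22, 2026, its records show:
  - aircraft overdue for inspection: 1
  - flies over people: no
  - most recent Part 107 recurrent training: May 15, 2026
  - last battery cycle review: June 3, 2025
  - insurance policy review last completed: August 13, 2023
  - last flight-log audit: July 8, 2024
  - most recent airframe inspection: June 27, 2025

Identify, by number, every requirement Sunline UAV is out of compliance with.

4, 6, 7

1. flight-log audit 714 days ago vs limit 730 → met
2. condition 'flies over people' does not hold → requirement n/a → met
3. Part 107 recurrent training 38 days ago vs limit 45 → met
4. battery cycle review 384 days ago vs limit 365 → not met
5. aircraft overdue for inspection 1 ≤ 3 → met
6. insurance policy review 1044 days ago vs limit 730 → not met
7. airframe inspection 360 days ago vs limit 270 → not met
Not met: 4, 6, 7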